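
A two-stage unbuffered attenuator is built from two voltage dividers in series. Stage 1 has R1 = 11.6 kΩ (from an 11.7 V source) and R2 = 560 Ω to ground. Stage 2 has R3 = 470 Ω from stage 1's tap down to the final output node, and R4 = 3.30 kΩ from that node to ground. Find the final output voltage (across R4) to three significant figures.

V_out ≈ 0.413 V

Stage 2 presents R3+R4 = 3770 Ω as a load on stage 1's tap.
Stage 1's lower leg becomes R2‖(R3+R4) = 487.6 Ω, so V_mid = 11.7 × 487.6/12090 = 0.4719 V.
Stage 2 is itself unloaded: V_out = V_mid × R4/(R3+R4) = 0.4719 × 3300/3770 = 0.413 V.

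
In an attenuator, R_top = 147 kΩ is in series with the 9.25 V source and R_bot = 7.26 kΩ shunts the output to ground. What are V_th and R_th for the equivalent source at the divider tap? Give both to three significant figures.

V_th is the open-circuit tap voltage: 9.25 × 7.26/(147 + 7.26) = 0.435 V.
With the supply zeroed, R_top and R_bot appear in parallel from the tap: R_th = R_top‖R_bot = (147 × 7.26)/154.3 = 6.92 kΩ.

V_th = 0.435 V, R_th = 6.92 kΩ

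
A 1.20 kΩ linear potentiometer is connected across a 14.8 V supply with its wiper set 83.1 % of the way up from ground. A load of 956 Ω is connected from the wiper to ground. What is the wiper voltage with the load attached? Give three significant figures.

The wiper splits the pot into (1−α)R = 202.8 Ω above and αR = 997.2 Ω below.
Lower section ‖ load = 488.1 Ω.
V_wiper = 14.8 × 488.1/(202.8 + 488.1) = 10.5 V.

V ≈ 10.5 V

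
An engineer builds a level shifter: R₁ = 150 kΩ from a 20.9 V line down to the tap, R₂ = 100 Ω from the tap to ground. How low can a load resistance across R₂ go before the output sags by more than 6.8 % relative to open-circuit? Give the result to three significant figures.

Output resistance R_th = R₁‖R₂ = (150000 × 100)/150100 = 99.93 Ω.
The fractional drop is R_th/(R_th + R_L); requiring this ≤ 0.0680 gives R_L ≥ R_th(1/0.0680 − 1) = 99.93 × 13.71 = 1.37 kΩ.

R_L(min) ≈ 1.37 kΩ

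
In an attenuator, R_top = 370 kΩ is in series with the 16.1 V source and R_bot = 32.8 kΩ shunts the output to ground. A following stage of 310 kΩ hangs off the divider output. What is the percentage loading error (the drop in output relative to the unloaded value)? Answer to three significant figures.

8.86 %

The divider's output (Thévenin) resistance is R_top‖R_bot = 30.13 kΩ.
Fractional drop under load = R_th/(R_th + R_L) = 30.13 / (30.13 + 310) = 0.08858.
So the output falls by 8.86 %.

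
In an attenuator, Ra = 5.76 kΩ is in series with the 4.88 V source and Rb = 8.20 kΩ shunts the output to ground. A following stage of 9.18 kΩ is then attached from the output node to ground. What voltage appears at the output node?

The load sits in parallel with Rb: Rb‖R_L = (8.20 × 9.18) / (8.20 + 9.18) = 4.331 kΩ.
V_out = 4.88 × 4.331 / (5.76 + 4.331) = 4.88 × 4.331/10.09 = 2.09 V.

V_out ≈ 2.09 V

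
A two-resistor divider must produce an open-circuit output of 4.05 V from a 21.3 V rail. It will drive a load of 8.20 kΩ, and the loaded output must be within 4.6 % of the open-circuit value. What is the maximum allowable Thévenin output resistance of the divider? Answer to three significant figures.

R_th ≤ 395 Ω

Loading drop = R_th/(R_th + R_L) ≤ 0.0460, so R_th ≤ R_L · ε/(1−ε) = 8.20 kΩ × 0.0460/0.9540 = 395 Ω.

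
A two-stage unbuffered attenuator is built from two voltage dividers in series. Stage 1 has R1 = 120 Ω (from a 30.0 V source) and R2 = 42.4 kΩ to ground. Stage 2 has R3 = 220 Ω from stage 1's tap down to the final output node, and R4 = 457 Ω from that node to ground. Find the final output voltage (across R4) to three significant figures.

V_out ≈ 17.2 V

Stage 2 presents R3+R4 = 677.0 Ω as a load on stage 1's tap.
Stage 1's lower leg becomes R2‖(R3+R4) = 666.4 Ω, so V_mid = 30.0 × 666.4/786.4 = 25.42 V.
Stage 2 is itself unloaded: V_out = V_mid × R4/(R3+R4) = 25.42 × 457/677.0 = 17.2 V.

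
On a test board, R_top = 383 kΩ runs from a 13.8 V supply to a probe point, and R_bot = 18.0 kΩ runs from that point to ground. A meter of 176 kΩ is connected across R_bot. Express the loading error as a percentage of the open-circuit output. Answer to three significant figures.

8.90 %

The divider's output (Thévenin) resistance is R_top‖R_bot = 17.19 kΩ.
Fractional drop under load = R_th/(R_th + R_L) = 17.19 / (17.19 + 176) = 0.08899.
So the output falls by 8.90 %.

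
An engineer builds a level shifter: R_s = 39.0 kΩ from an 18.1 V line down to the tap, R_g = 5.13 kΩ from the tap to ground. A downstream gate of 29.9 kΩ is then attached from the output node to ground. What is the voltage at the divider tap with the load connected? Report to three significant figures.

The load sits in parallel with R_g: R_g‖R_L = (5.13 × 29.9) / (5.13 + 29.9) = 4.379 kΩ.
V_out = 18.1 × 4.379 / (39.0 + 4.379) = 18.1 × 4.379/43.38 = 1.83 V.

V_out ≈ 1.83 V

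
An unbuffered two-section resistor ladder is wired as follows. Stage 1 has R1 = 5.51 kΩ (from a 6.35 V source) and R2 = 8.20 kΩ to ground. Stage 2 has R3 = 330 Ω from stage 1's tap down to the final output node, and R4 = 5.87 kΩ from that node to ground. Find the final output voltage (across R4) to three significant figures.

V_out ≈ 2.35 V

Stage 2 presents R3+R4 = 6200 Ω as a load on stage 1's tap.
Stage 1's lower leg becomes R2‖(R3+R4) = 3531 Ω, so V_mid = 6.35 × 3531/9041 = 2.480 V.
Stage 2 is itself unloaded: V_out = V_mid × R4/(R3+R4) = 2.480 × 5870/6200 = 2.35 V.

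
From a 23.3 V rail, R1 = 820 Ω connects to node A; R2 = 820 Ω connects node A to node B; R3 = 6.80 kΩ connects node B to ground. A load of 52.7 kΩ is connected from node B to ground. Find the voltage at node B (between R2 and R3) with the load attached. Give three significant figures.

V ≈ 18.3 V

At node B, R3 is in parallel with the load: R3‖R_L = 6023 Ω.
Below node A the resistance is R2 + (R3‖R_L) = 6843 Ω, so V_A = 23.3 × 6843/7663 = 20.81 V.
Then V_B = V_A × (R3‖R_L)/(R2 + R3‖R_L) = 20.81 × 6023/6843 = 18.3 V.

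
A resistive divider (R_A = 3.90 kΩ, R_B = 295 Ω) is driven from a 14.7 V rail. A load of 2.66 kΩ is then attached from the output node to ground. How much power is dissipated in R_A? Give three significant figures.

Total resistance from the source is R_A + (R_B‖R_L) = 4166 Ω, so I = 14.7/4166 Ω = 3.529 mA.
P = I²·R_A = (3.529 mA)² × 3.90 kΩ = 48.6 mW.

P ≈ 48.6 mW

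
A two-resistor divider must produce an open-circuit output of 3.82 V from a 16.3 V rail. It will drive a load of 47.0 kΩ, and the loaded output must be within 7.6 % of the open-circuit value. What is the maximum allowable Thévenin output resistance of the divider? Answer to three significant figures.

Loading drop = R_th/(R_th + R_L) ≤ 0.0760, so R_th ≤ R_L · ε/(1−ε) = 47.0 kΩ × 0.0760/0.9240 = 3.87 kΩ.

R_th ≤ 3.87 kΩ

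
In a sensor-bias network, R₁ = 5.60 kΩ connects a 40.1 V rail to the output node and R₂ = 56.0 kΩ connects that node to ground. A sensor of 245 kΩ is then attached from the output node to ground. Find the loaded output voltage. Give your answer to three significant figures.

The load sits in parallel with R₂: R₂‖R_L = (56.0 × 245) / (56.0 + 245) = 45.58 kΩ.
V_out = 40.1 × 45.58 / (5.60 + 45.58) = 40.1 × 45.58/51.18 = 35.7 V.
(Unloaded it would have been 36.5 V.)

V_out ≈ 35.7 V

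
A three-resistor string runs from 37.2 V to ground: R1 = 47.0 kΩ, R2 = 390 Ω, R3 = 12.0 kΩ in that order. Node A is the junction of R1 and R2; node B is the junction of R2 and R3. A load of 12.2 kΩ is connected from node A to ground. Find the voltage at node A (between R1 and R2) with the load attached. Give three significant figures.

Below node A the series string R2+R3 = 12390 Ω sits in parallel with the 12200 Ω load: 6147 Ω.
V_A = 37.2 × 6147/(47000 + 6147) = 4.30 V.

V ≈ 4.30 V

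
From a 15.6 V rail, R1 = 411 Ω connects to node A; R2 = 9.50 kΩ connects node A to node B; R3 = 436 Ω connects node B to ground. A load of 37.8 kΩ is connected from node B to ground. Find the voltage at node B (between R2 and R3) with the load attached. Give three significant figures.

At node B, R3 is in parallel with the load: R3‖R_L = 431.0 Ω.
Below node A the resistance is R2 + (R3‖R_L) = 9931 Ω, so V_A = 15.6 × 9931/10340 = 14.98 V.
Then V_B = V_A × (R3‖R_L)/(R2 + R3‖R_L) = 14.98 × 431.0/9931 = 0.650 V.

V ≈ 0.650 V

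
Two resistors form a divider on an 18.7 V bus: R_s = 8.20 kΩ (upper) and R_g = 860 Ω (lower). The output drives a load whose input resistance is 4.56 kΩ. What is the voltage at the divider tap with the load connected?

V_out ≈ 1.52 V

The load sits in parallel with R_g: R_g‖R_L = (860 × 4560) / (860 + 4560) = 723.5 Ω.
V_out = 18.7 × 723.5 / (8200 + 723.5) = 18.7 × 723.5/8924 = 1.52 V.
(Unloaded it would have been 1.78 V.)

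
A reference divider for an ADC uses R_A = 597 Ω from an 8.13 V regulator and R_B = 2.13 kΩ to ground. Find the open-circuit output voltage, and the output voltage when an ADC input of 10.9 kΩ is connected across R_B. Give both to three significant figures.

Unloaded: 6.35 V; loaded: 6.09 V

Open-circuit: V = 8.13 × 2130/(597 + 2130) = 6.35 V.
With the load, R_B becomes R_B‖R_L = 1782 Ω, so V = 8.13 × 1782/2379 = 6.09 V.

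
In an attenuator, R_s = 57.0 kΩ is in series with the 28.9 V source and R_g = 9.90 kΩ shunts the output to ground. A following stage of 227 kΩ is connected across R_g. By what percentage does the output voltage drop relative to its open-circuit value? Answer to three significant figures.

The divider's output (Thévenin) resistance is R_s‖R_g = 8.435 kΩ.
Fractional drop under load = R_th/(R_th + R_L) = 8.435 / (8.435 + 227) = 0.03583.
So the output falls by 3.58 %.

3.58 %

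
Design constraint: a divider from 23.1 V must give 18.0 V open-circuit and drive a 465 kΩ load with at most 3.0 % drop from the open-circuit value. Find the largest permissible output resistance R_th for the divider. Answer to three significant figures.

Loading drop = R_th/(R_th + R_L) ≤ 0.0300, so R_th ≤ R_L · ε/(1−ε) = 465 kΩ × 0.0300/0.9700 = 14.4 kΩ.
(Any R1, R2 with R2/(R1+R2) = 0.779 and R1‖R2 ≤ 14.4 kΩ will meet the spec.)

R_th ≤ 14.4 kΩ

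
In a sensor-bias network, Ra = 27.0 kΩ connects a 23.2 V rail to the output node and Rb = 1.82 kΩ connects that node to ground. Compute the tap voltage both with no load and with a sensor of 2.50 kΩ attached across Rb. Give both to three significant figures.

Open-circuit: V = 23.2 × 1.82/(27.0 + 1.82) = 1.47 V.
With the load, Rb becomes Rb‖R_L = 1.053 kΩ, so V = 23.2 × 1.053/28.05 = 0.871 V.

Unloaded: 1.47 V; loaded: 0.871 V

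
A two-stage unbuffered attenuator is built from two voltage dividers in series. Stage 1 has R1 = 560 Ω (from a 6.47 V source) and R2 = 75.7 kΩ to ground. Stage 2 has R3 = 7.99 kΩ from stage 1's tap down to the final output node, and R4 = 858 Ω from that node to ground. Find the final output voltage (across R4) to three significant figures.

Stage 2 presents R3+R4 = 8848 Ω as a load on stage 1's tap.
Stage 1's lower leg becomes R2‖(R3+R4) = 7922 Ω, so V_mid = 6.47 × 7922/8482 = 6.043 V.
Stage 2 is itself unloaded: V_out = V_mid × R4/(R3+R4) = 6.043 × 858/8848 = 0.586 V.

V_out ≈ 0.586 V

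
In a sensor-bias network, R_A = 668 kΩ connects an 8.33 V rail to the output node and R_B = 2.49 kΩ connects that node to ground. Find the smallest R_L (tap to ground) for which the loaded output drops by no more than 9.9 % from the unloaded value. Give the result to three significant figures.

Output resistance R_th = R_A‖R_B = (668 × 2.49)/670.5 = 2.481 kΩ.
The fractional drop is R_th/(R_th + R_L); requiring this ≤ 0.0990 gives R_L ≥ R_th(1/0.0990 − 1) = 2.481 × 9.101 = 22.6 kΩ.

R_L(min) ≈ 22.6 kΩ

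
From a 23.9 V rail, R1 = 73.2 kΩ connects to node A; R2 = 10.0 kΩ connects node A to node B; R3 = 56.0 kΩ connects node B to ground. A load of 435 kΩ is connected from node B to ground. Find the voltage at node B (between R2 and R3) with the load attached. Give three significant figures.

V ≈ 8.93 V

At node B, R3 is in parallel with the load: R3‖R_L = 49.61 kΩ.
Below node A the resistance is R2 + (R3‖R_L) = 59.61 kΩ, so V_A = 23.9 × 59.61/132.8 = 10.73 V.
Then V_B = V_A × (R3‖R_L)/(R2 + R3‖R_L) = 10.73 × 49.61/59.61 = 8.93 V.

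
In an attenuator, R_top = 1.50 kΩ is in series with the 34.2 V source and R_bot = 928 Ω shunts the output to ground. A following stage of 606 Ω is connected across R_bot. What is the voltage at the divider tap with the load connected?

V_out ≈ 6.72 V

The load sits in parallel with R_bot: R_bot‖R_L = (928 × 606) / (928 + 606) = 366.6 Ω.
V_out = 34.2 × 366.6 / (1500 + 366.6) = 34.2 × 366.6/1867 = 6.72 V.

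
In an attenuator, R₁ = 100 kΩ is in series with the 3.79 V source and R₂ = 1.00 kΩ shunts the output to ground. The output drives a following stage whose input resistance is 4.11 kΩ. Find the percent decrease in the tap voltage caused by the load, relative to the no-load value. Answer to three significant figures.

Unloaded V = 3.79 × 1.00/101.0 = 0.03752 V.
Loaded: R₂‖R_L = 0.8043 kΩ, giving V = 3.79 × 0.8043/100.8 = 0.03024 V.
Drop = (0.03752 − 0.03024) / 0.03752 = 19.4 %.

19.4 %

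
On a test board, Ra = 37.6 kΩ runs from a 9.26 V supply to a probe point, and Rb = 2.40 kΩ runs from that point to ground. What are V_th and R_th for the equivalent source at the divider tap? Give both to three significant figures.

V_th is the open-circuit tap voltage: 9.26 × 2.40/(37.6 + 2.40) = 0.556 V.
With the supply zeroed, Ra and Rb appear in parallel from the tap: R_th = Ra‖Rb = (37.6 × 2.40)/40.00 = 2.26 kΩ.

V_th = 0.556 V, R_th = 2.26 kΩ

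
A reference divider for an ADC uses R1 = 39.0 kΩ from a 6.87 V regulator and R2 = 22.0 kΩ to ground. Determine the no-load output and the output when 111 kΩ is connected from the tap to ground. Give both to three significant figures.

Open-circuit: V = 6.87 × 22.0/(39.0 + 22.0) = 2.48 V.
With the load, R2 becomes R2‖R_L = 18.36 kΩ, so V = 6.87 × 18.36/57.36 = 2.20 V.

Unloaded: 2.48 V; loaded: 2.20 V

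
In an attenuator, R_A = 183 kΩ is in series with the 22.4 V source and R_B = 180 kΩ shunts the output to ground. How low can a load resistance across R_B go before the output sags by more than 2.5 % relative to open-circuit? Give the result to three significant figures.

R_L(min) ≈ 3.54 MΩ

Output resistance R_th = R_A‖R_B = (183 × 180)/363.0 = 90.74 kΩ.
The fractional drop is R_th/(R_th + R_L); requiring this ≤ 0.0250 gives R_L ≥ R_th(1/0.0250 − 1) = 90.74 × 39.00 = 3.54 MΩ.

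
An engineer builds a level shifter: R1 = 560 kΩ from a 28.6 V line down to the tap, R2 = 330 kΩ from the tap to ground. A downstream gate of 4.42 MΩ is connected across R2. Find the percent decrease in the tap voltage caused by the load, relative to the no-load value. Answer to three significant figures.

The divider's output (Thévenin) resistance is R1‖R2 = 207.6 kΩ.
Fractional drop under load = R_th/(R_th + R_L) = 207.6 / (207.6 + 4420) = 0.04487.
So the output falls by 4.49 %.

4.49 %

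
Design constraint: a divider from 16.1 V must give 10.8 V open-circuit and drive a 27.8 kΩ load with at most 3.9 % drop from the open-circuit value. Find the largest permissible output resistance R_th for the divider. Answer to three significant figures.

Loading drop = R_th/(R_th + R_L) ≤ 0.0390, so R_th ≤ R_L · ε/(1−ε) = 27.8 kΩ × 0.0390/0.9610 = 1.13 kΩ.
(Any R1, R2 with R2/(R1+R2) = 0.671 and R1‖R2 ≤ 1.13 kΩ will meet the spec.)

R_th ≤ 1.13 kΩ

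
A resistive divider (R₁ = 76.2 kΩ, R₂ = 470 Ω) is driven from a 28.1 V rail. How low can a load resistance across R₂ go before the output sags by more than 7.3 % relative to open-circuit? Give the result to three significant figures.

R_L(min) ≈ 5.93 kΩ

Output resistance R_th = R₁‖R₂ = (76200 × 470)/76670 = 467.1 Ω.
The fractional drop is R_th/(R_th + R_L); requiring this ≤ 0.0730 gives R_L ≥ R_th(1/0.0730 − 1) = 467.1 × 12.70 = 5.93 kΩ.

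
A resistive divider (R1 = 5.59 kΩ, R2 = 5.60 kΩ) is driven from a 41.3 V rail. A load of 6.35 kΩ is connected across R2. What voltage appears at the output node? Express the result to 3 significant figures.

V_out ≈ 14.3 V

The load sits in parallel with R2: R2‖R_L = (5.60 × 6.35) / (5.60 + 6.35) = 2.976 kΩ.
V_out = 41.3 × 2.976 / (5.59 + 2.976) = 41.3 × 2.976/8.566 = 14.3 V.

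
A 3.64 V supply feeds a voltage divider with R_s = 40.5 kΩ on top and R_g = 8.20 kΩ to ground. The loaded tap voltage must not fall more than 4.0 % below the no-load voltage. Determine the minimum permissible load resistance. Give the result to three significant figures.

Output resistance R_th = R_s‖R_g = (40.5 × 8.20)/48.70 = 6.819 kΩ.
The fractional drop is R_th/(R_th + R_L); requiring this ≤ 0.0400 gives R_L ≥ R_th(1/0.0400 − 1) = 6.819 × 24.00 = 164 kΩ.

R_L(min) ≈ 164 kΩ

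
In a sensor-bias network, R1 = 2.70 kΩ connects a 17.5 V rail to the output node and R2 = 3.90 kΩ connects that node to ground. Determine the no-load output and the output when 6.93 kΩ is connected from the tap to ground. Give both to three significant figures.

Unloaded: 10.3 V; loaded: 8.41 V

Open-circuit: V = 17.5 × 3.90/(2.70 + 3.90) = 10.3 V.
With the load, R2 becomes R2‖R_L = 2.496 kΩ, so V = 17.5 × 2.496/5.196 = 8.41 V.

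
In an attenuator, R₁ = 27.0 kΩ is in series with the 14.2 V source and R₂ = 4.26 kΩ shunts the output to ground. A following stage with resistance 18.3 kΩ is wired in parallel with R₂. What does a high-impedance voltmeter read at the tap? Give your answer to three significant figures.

V_out ≈ 1.61 V

The load sits in parallel with R₂: R₂‖R_L = (4.26 × 18.3) / (4.26 + 18.3) = 3.456 kΩ.
V_out = 14.2 × 3.456 / (27.0 + 3.456) = 14.2 × 3.456/30.46 = 1.61 V.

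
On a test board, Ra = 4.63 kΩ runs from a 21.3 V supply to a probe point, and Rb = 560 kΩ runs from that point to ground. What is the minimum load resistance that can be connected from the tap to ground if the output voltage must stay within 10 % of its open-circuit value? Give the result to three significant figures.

Output resistance R_th = Ra‖Rb = (4.63 × 560)/564.6 = 4.592 kΩ.
The fractional drop is R_th/(R_th + R_L); requiring this ≤ 0.100 gives R_L ≥ R_th(1/0.100 − 1) = 4.592 × 9.000 = 41.3 kΩ.

R_L(min) ≈ 41.3 kΩ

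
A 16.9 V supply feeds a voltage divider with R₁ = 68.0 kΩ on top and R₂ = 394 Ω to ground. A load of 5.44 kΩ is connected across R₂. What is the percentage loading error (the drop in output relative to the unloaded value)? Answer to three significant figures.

The divider's output (Thévenin) resistance is R₁‖R₂ = 391.7 Ω.
Fractional drop under load = R_th/(R_th + R_L) = 391.7 / (391.7 + 5440) = 0.06717.
So the output falls by 6.72 %.

6.72 %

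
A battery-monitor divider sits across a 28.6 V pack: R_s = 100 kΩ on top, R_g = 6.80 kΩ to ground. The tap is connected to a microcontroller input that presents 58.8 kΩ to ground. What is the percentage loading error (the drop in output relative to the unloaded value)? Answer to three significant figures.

The divider's output (Thévenin) resistance is R_s‖R_g = 6.367 kΩ.
Fractional drop under load = R_th/(R_th + R_L) = 6.367 / (6.367 + 58.8) = 0.09770.
So the output falls by 9.77 %.

9.77 %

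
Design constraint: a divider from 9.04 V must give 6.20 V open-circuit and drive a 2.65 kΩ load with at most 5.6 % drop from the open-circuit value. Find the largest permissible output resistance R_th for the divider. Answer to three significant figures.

Loading drop = R_th/(R_th + R_L) ≤ 0.0560, so R_th ≤ R_L · ε/(1−ε) = 2.65 kΩ × 0.0560/0.9440 = 157 Ω.
(Any R1, R2 with R2/(R1+R2) = 0.686 and R1‖R2 ≤ 157 Ω will meet the spec.)

R_th ≤ 157 Ω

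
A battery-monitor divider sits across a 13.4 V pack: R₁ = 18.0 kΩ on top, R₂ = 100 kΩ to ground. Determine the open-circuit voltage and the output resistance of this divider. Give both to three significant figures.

V_th is the open-circuit tap voltage: 13.4 × 100/(18.0 + 100) = 11.4 V.
With the supply zeroed, R₁ and R₂ appear in parallel from the tap: R_th = R₁‖R₂ = (18.0 × 100)/118.0 = 15.3 kΩ.

V_th = 11.4 V, R_th = 15.3 kΩ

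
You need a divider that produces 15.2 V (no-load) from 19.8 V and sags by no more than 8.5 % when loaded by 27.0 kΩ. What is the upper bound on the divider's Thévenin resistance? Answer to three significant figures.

R_th ≤ 2.51 kΩ

Loading drop = R_th/(R_th + R_L) ≤ 0.0850, so R_th ≤ R_L · ε/(1−ε) = 27.0 kΩ × 0.0850/0.9150 = 2.51 kΩ.
(Any R1, R2 with R2/(R1+R2) = 0.768 and R1‖R2 ≤ 2.51 kΩ will meet the spec.)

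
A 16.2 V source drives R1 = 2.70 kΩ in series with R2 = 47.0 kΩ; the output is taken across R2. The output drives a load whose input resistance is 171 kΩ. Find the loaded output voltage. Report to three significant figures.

The load sits in parallel with R2: R2‖R_L = (47.0 × 171) / (47.0 + 171) = 36.87 kΩ.
V_out = 16.2 × 36.87 / (2.70 + 36.87) = 16.2 × 36.87/39.57 = 15.1 V.

V_out ≈ 15.1 V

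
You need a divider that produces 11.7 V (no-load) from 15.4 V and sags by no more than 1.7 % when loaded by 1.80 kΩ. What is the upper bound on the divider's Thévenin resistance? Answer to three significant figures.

Loading drop = R_th/(R_th + R_L) ≤ 0.0170, so R_th ≤ R_L · ε/(1−ε) = 1.80 kΩ × 0.0170/0.9830 = 31.1 Ω.

R_th ≤ 31.1 Ω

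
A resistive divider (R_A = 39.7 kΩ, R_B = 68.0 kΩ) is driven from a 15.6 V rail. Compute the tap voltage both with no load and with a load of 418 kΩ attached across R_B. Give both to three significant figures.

Open-circuit: V = 15.6 × 68.0/(39.7 + 68.0) = 9.85 V.
With the load, R_B becomes R_B‖R_L = 58.49 kΩ, so V = 15.6 × 58.49/98.19 = 9.29 V.

Unloaded: 9.85 V; loaded: 9.29 V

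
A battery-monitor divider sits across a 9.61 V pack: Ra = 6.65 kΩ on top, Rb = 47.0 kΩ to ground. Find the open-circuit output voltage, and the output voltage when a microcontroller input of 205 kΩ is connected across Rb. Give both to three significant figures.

Open-circuit: V = 9.61 × 47.0/(6.65 + 47.0) = 8.42 V.
With the load, Rb becomes Rb‖R_L = 38.23 kΩ, so V = 9.61 × 38.23/44.88 = 8.19 V.

Unloaded: 8.42 V; loaded: 8.19 V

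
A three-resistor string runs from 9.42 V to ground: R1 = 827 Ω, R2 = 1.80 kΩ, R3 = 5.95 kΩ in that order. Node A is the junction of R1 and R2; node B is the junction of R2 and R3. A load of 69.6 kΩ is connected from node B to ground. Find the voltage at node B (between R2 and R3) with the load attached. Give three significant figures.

V ≈ 6.37 V

At node B, R3 is in parallel with the load: R3‖R_L = 5481 Ω.
Below node A the resistance is R2 + (R3‖R_L) = 7281 Ω, so V_A = 9.42 × 7281/8108 = 8.459 V.
Then V_B = V_A × (R3‖R_L)/(R2 + R3‖R_L) = 8.459 × 5481/7281 = 6.37 V.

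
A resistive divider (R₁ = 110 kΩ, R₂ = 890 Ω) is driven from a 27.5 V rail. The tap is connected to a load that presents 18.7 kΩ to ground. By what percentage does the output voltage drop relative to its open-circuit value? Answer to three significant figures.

The divider's output (Thévenin) resistance is R₁‖R₂ = 882.9 Ω.
Fractional drop under load = R_th/(R_th + R_L) = 882.9 / (882.9 + 18700) = 0.04508.
So the output falls by 4.51 %.

4.51 %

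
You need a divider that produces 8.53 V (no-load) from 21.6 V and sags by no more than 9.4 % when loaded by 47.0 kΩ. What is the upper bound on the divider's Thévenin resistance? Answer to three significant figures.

R_th ≤ 4.88 kΩ

Loading drop = R_th/(R_th + R_L) ≤ 0.0940, so R_th ≤ R_L · ε/(1−ε) = 47.0 kΩ × 0.0940/0.9060 = 4.88 kΩ.
(Any R1, R2 with R2/(R1+R2) = 0.395 and R1‖R2 ≤ 4.88 kΩ will meet the spec.)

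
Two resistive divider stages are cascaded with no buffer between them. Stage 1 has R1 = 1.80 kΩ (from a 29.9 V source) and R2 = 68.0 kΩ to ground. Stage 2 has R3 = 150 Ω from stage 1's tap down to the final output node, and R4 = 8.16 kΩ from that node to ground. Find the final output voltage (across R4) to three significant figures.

Stage 2 presents R3+R4 = 8310 Ω as a load on stage 1's tap.
Stage 1's lower leg becomes R2‖(R3+R4) = 7405 Ω, so V_mid = 29.9 × 7405/9205 = 24.05 V.
Stage 2 is itself unloaded: V_out = V_mid × R4/(R3+R4) = 24.05 × 8160/8310 = 23.6 V.

V_out ≈ 23.6 V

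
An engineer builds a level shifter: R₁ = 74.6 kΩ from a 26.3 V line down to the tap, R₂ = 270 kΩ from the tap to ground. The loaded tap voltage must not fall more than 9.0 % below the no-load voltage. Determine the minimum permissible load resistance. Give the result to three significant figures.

R_L(min) ≈ 591 kΩ

Output resistance R_th = R₁‖R₂ = (74.6 × 270)/344.6 = 58.45 kΩ.
The fractional drop is R_th/(R_th + R_L); requiring this ≤ 0.0900 gives R_L ≥ R_th(1/0.0900 − 1) = 58.45 × 10.11 = 591 kΩ.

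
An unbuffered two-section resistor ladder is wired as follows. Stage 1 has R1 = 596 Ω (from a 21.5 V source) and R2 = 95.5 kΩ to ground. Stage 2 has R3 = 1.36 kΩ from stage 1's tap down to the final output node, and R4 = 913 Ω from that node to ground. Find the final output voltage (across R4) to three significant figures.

Stage 2 presents R3+R4 = 2273 Ω as a load on stage 1's tap.
Stage 1's lower leg becomes R2‖(R3+R4) = 2220 Ω, so V_mid = 21.5 × 2220/2816 = 16.95 V.
Stage 2 is itself unloaded: V_out = V_mid × R4/(R3+R4) = 16.95 × 913/2273 = 6.81 V.

V_out ≈ 6.81 V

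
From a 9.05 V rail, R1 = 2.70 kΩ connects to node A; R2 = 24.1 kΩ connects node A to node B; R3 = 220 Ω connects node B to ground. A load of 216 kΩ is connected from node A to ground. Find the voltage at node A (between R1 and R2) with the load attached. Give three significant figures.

Below node A the series string R2+R3 = 24320 Ω sits in parallel with the 216000 Ω load: 21860 Ω.
V_A = 9.05 × 21860/(2700 + 21860) = 8.06 V.

V ≈ 8.06 V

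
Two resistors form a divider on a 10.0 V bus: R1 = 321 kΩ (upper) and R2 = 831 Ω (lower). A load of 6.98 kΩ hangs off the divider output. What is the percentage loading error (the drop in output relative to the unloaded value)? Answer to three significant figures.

Unloaded V = 10.0 × 831/321800 = 0.025821 V.
Loaded: R2‖R_L = 742.6 Ω, giving V = 10.0 × 742.6/321700 = 0.023080 V.
Drop = (0.025821 − 0.023080) / 0.025821 = 10.6 %.

10.6 %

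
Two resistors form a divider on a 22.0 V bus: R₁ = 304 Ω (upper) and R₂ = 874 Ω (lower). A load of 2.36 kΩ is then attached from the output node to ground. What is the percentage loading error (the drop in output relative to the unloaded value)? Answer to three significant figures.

8.72 %

Unloaded V = 22.0 × 874/1178 = 16.323 V.
Loaded: R₂‖R_L = 637.8 Ω, giving V = 22.0 × 637.8/941.8 = 14.899 V.
Drop = (16.323 − 14.899) / 16.323 = 8.72 %.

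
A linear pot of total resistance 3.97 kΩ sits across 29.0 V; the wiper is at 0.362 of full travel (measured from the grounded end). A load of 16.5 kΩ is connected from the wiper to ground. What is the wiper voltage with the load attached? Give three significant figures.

The wiper splits the pot into (1−α)R = 2.533 kΩ above and αR = 1.437 kΩ below.
Lower section ‖ load = 1.322 kΩ.
V_wiper = 29.0 × 1.322/(2.533 + 1.322) = 9.95 V.

V ≈ 9.95 V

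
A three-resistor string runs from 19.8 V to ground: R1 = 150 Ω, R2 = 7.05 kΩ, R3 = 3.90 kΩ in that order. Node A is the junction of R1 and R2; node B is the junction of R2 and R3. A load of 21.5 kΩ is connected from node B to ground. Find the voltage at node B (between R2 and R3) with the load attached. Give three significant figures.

V ≈ 6.22 V

At node B, R3 is in parallel with the load: R3‖R_L = 3301 Ω.
Below node A the resistance is R2 + (R3‖R_L) = 10350 Ω, so V_A = 19.8 × 10350/10500 = 19.52 V.
Then V_B = V_A × (R3‖R_L)/(R2 + R3‖R_L) = 19.52 × 3301/10350 = 6.22 V.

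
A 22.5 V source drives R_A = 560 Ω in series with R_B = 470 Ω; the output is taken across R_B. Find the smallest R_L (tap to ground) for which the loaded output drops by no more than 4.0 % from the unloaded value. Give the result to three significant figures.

Output resistance R_th = R_A‖R_B = (560 × 470)/1030 = 255.5 Ω.
The fractional drop is R_th/(R_th + R_L); requiring this ≤ 0.0400 gives R_L ≥ R_th(1/0.0400 − 1) = 255.5 × 24.00 = 6.13 kΩ.

R_L(min) ≈ 6.13 kΩ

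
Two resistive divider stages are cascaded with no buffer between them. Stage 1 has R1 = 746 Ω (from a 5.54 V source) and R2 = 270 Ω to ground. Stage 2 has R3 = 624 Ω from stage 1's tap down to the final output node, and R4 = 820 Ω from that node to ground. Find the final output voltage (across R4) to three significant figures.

Stage 2 presents R3+R4 = 1444 Ω as a load on stage 1's tap.
Stage 1's lower leg becomes R2‖(R3+R4) = 227.5 Ω, so V_mid = 5.54 × 227.5/973.5 = 1.295 V.
Stage 2 is itself unloaded: V_out = V_mid × R4/(R3+R4) = 1.295 × 820/1444 = 0.735 V.

V_out ≈ 0.735 V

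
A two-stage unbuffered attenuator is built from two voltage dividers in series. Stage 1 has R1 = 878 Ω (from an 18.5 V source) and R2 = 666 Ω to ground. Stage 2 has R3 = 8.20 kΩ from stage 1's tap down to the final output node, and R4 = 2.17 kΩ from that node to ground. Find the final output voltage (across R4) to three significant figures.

Stage 2 presents R3+R4 = 10370 Ω as a load on stage 1's tap.
Stage 1's lower leg becomes R2‖(R3+R4) = 625.8 Ω, so V_mid = 18.5 × 625.8/1504 = 7.699 V.
Stage 2 is itself unloaded: V_out = V_mid × R4/(R3+R4) = 7.699 × 2170/10370 = 1.61 V.

V_out ≈ 1.61 V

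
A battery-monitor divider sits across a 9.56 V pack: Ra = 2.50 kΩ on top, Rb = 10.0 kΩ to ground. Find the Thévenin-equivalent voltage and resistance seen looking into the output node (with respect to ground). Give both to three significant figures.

V_th = 7.65 V, R_th = 2.00 kΩ

V_th is the open-circuit tap voltage: 9.56 × 10.0/(2.50 + 10.0) = 7.65 V.
With the supply zeroed, Ra and Rb appear in parallel from the tap: R_th = Ra‖Rb = (2.50 × 10.0)/12.50 = 2.00 kΩ.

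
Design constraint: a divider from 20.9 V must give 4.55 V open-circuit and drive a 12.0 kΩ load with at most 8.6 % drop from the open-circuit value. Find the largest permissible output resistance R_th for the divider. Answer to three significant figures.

R_th ≤ 1.13 kΩ

Loading drop = R_th/(R_th + R_L) ≤ 0.0860, so R_th ≤ R_L · ε/(1−ε) = 12.0 kΩ × 0.0860/0.9140 = 1.13 kΩ.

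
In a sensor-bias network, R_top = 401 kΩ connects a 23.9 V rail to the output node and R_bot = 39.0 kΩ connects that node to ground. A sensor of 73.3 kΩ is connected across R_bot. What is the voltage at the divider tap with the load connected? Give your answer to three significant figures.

The load sits in parallel with R_bot: R_bot‖R_L = (39.0 × 73.3) / (39.0 + 73.3) = 25.46 kΩ.
V_out = 23.9 × 25.46 / (401 + 25.46) = 23.9 × 25.46/426.5 = 1.43 V.
(Unloaded it would have been 2.12 V.)

V_out ≈ 1.43 V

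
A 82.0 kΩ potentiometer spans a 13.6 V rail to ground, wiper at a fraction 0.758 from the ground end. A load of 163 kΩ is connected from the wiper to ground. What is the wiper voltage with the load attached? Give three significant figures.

V ≈ 9.44 V

The wiper splits the pot into (1−α)R = 19.84 kΩ above and αR = 62.16 kΩ below.
Lower section ‖ load = 45.00 kΩ.
V_wiper = 13.6 × 45.00/(19.84 + 45.00) = 9.44 V.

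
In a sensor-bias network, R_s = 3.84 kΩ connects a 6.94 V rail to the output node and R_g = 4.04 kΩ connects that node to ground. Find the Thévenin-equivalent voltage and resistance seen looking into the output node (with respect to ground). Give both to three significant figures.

V_th = 3.56 V, R_th = 1.97 kΩ

V_th is the open-circuit tap voltage: 6.94 × 4.04/(3.84 + 4.04) = 3.56 V.
With the supply zeroed, R_s and R_g appear in parallel from the tap: R_th = R_s‖R_g = (3.84 × 4.04)/7.880 = 1.97 kΩ.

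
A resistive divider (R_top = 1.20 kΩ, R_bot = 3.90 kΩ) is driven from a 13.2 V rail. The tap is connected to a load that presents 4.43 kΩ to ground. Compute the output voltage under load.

The load sits in parallel with R_bot: R_bot‖R_L = (3.90 × 4.43) / (3.90 + 4.43) = 2.074 kΩ.
V_out = 13.2 × 2.074 / (1.20 + 2.074) = 13.2 × 2.074/3.274 = 8.36 V.

V_out ≈ 8.36 V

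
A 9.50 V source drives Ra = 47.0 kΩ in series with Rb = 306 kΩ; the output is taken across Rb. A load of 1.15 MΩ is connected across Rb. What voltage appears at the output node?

V_out ≈ 7.95 V

The load sits in parallel with Rb: Rb‖R_L = (306 × 1150) / (306 + 1150) = 241.7 kΩ.
V_out = 9.50 × 241.7 / (47.0 + 241.7) = 9.50 × 241.7/288.7 = 7.95 V.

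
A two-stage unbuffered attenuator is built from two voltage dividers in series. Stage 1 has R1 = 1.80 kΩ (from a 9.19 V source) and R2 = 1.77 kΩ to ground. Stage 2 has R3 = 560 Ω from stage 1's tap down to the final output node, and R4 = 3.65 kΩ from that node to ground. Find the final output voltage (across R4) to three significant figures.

V_out ≈ 3.26 V

Stage 2 presents R3+R4 = 4210 Ω as a load on stage 1's tap.
Stage 1's lower leg becomes R2‖(R3+R4) = 1246 Ω, so V_mid = 9.19 × 1246/3046 = 3.759 V.
Stage 2 is itself unloaded: V_out = V_mid × R4/(R3+R4) = 3.759 × 3650/4210 = 3.26 V.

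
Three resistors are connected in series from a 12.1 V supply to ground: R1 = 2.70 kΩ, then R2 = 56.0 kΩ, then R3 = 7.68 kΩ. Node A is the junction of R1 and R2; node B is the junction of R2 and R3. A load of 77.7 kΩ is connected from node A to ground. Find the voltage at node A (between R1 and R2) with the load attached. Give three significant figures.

V ≈ 11.2 V

Below node A the series string R2+R3 = 63.68 kΩ sits in parallel with the 77.7 kΩ load: 35.00 kΩ.
V_A = 12.1 × 35.00/(2.70 + 35.00) = 11.2 V.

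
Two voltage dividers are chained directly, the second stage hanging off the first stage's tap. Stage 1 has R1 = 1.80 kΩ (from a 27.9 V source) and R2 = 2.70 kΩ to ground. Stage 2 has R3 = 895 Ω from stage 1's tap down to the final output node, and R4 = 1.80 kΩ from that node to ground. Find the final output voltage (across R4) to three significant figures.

Stage 2 presents R3+R4 = 2695 Ω as a load on stage 1's tap.
Stage 1's lower leg becomes R2‖(R3+R4) = 1349 Ω, so V_mid = 27.9 × 1349/3149 = 11.95 V.
Stage 2 is itself unloaded: V_out = V_mid × R4/(R3+R4) = 11.95 × 1800/2695 = 7.98 V.

V_out ≈ 7.98 V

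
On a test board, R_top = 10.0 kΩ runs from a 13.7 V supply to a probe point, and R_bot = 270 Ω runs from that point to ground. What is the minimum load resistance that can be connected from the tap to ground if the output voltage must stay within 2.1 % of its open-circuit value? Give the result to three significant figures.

Output resistance R_th = R_top‖R_bot = (10000 × 270)/10270 = 262.9 Ω.
The fractional drop is R_th/(R_th + R_L); requiring this ≤ 0.0210 gives R_L ≥ R_th(1/0.0210 − 1) = 262.9 × 46.62 = 12.3 kΩ.

R_L(min) ≈ 12.3 kΩ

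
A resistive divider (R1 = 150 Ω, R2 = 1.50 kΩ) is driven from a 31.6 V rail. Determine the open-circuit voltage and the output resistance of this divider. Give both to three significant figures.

V_th = 28.7 V, R_th = 136 Ω

V_th is the open-circuit tap voltage: 31.6 × 1500/(150 + 1500) = 28.7 V.
With the supply zeroed, R1 and R2 appear in parallel from the tap: R_th = R1‖R2 = (150 × 1500)/1650 = 136 Ω.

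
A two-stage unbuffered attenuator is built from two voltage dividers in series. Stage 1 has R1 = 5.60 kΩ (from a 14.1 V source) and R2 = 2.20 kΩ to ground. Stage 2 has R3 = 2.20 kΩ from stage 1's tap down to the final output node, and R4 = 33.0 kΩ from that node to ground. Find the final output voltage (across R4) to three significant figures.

Stage 2 presents R3+R4 = 35.20 kΩ as a load on stage 1's tap.
Stage 1's lower leg becomes R2‖(R3+R4) = 2.071 kΩ, so V_mid = 14.1 × 2.071/7.671 = 3.806 V.
Stage 2 is itself unloaded: V_out = V_mid × R4/(R3+R4) = 3.806 × 33.0/35.20 = 3.57 V.

V_out ≈ 3.57 V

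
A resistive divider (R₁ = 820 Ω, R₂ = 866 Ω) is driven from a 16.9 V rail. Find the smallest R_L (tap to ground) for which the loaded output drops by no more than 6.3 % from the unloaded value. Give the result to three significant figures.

R_L(min) ≈ 6.26 kΩ

Output resistance R_th = R₁‖R₂ = (820 × 866)/1686 = 421.2 Ω.
The fractional drop is R_th/(R_th + R_L); requiring this ≤ 0.0630 gives R_L ≥ R_th(1/0.0630 − 1) = 421.2 × 14.87 = 6.26 kΩ.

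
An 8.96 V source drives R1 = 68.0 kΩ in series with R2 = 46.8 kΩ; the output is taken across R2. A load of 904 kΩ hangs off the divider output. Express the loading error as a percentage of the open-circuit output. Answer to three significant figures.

The divider's output (Thévenin) resistance is R1‖R2 = 27.72 kΩ.
Fractional drop under load = R_th/(R_th + R_L) = 27.72 / (27.72 + 904) = 0.02975.
So the output falls by 2.98 %.

2.98 %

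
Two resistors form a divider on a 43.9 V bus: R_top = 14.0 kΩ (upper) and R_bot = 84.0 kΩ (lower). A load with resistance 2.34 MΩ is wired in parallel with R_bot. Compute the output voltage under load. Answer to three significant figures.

V_out ≈ 37.4 V

The load sits in parallel with R_bot: R_bot‖R_L = (84.0 × 2340) / (84.0 + 2340) = 81.09 kΩ.
V_out = 43.9 × 81.09 / (14.0 + 81.09) = 43.9 × 81.09/95.09 = 37.4 V.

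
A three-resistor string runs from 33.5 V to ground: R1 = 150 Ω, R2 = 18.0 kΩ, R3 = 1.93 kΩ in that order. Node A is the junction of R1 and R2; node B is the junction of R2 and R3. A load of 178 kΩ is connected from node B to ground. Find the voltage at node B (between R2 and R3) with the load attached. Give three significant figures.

At node B, R3 is in parallel with the load: R3‖R_L = 1909 Ω.
Below node A the resistance is R2 + (R3‖R_L) = 19910 Ω, so V_A = 33.5 × 19910/20060 = 33.25 V.
Then V_B = V_A × (R3‖R_L)/(R2 + R3‖R_L) = 33.25 × 1909/19910 = 3.19 V.

V ≈ 3.19 V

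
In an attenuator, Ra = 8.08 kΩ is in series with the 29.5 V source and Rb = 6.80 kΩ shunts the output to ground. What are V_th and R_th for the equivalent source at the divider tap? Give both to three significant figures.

V_th = 13.5 V, R_th = 3.69 kΩ

V_th is the open-circuit tap voltage: 29.5 × 6.80/(8.08 + 6.80) = 13.5 V.
With the supply zeroed, Ra and Rb appear in parallel from the tap: R_th = Ra‖Rb = (8.08 × 6.80)/14.88 = 3.69 kΩ.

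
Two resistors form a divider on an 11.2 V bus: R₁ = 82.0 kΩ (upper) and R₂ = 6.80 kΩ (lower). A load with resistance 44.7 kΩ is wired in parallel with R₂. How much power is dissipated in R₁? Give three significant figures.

Total resistance from the source is R₁ + (R₂‖R_L) = 87.90 kΩ, so I = 11.2/87.90 kΩ = 0.1274 mA.
P = I²·R₁ = (0.1274 mA)² × 82.0 kΩ = 1.33 mW.

P ≈ 1.33 mW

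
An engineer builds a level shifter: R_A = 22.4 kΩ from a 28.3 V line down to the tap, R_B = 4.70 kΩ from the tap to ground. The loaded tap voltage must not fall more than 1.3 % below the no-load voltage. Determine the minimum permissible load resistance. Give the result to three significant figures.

R_L(min) ≈ 295 kΩ

Output resistance R_th = R_A‖R_B = (22.4 × 4.70)/27.10 = 3.885 kΩ.
The fractional drop is R_th/(R_th + R_L); requiring this ≤ 0.0130 gives R_L ≥ R_th(1/0.0130 − 1) = 3.885 × 75.92 = 295 kΩ.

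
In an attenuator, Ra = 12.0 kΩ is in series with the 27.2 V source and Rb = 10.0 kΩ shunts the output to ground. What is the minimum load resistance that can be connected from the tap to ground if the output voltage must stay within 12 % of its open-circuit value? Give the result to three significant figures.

R_L(min) ≈ 40.0 kΩ

Output resistance R_th = Ra‖Rb = (12.0 × 10.0)/22.00 = 5.455 kΩ.
The fractional drop is R_th/(R_th + R_L); requiring this ≤ 0.120 gives R_L ≥ R_th(1/0.120 − 1) = 5.455 × 7.333 = 40.0 kΩ.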